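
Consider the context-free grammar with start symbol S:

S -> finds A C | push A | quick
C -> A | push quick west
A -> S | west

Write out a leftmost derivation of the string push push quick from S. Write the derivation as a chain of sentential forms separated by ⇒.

S ⇒ push A   [S -> push A]
push A ⇒ push S   [A -> S]
push S ⇒ push push A   [S -> push A]
push push A ⇒ push push S   [A -> S]
push push S ⇒ push push quick   [S -> quick]

S ⇒ push A ⇒ push S ⇒ push push A ⇒ push push S ⇒ push push quick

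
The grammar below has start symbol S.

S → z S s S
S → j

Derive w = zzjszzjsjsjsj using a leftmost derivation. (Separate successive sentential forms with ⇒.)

S ⇒ zSsS   [S → z S s S]
zSsS ⇒ zzSsSsS   [S → z S s S]
zzSsSsS ⇒ zzjsSsS   [S → j]
zzjsSsS ⇒ zzjszSsSsS   [S → z S s S]
zzjszSsSsS ⇒ zzjszzSsSsSsS   [S → z S s S]
zzjszzSsSsSsS ⇒ zzjszzjsSsSsS   [S → j]
zzjszzjsSsSsS ⇒ zzjszzjsjsSsS   [S → j]
zzjszzjsjsSsS ⇒ zzjszzjsjsjsS   [S → j]
zzjszzjsjsjsS ⇒ zzjszzjsjsjsj   [S → j]

S⇒zSsS⇒zzSsSsS⇒zzjsSsS⇒zzjszSsSsS⇒zzjszzSsSsSsS⇒zzjszzjsSsSsS⇒zzjszzjsjsSsS⇒zzjszzjsjsjsS⇒zzjszzjsjsjsj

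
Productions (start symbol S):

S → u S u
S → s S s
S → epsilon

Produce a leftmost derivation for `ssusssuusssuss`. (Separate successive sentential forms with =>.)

S => sSs   [S → s S s]
sSs => ssSss   [S → s S s]
ssSss => ssuSuss   [S → u S u]
ssuSuss => ssusSsuss   [S → s S s]
ssusSsuss => ssussSssuss   [S → s S s]
ssussSssuss => ssusssSsssuss   [S → s S s]
ssusssSsssuss => ssusssuSusssuss   [S → u S u]
ssusssuSusssuss => ssusssuusssuss   [S → epsilon]

S=>sSs=>ssSss=>ssuSuss=>ssusSsuss=>ssussSssuss=>ssusssSsssuss=>ssusssuSusssuss=>ssusssuusssuss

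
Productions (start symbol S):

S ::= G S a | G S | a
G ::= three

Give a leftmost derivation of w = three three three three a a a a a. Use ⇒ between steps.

S ⇒ G S a ⇒ three S a ⇒ three G S a a ⇒ three three S a a ⇒ three three G S a a a ⇒ three three three S a a a ⇒ three three three G S a a a a ⇒ three three three three S a a a a ⇒ three three three three a a a a a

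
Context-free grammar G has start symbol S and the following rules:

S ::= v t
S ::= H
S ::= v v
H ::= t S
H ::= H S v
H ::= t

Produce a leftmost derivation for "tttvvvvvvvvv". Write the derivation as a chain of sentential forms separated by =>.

S => H => tS => tH => tHSv => tHSvSv => ttSSvSv => ttHSvSv => ttHSvSvSv => tttSvSvSv => tttvvvSvSv => tttvvvvvvSv => tttvvvvvvvvv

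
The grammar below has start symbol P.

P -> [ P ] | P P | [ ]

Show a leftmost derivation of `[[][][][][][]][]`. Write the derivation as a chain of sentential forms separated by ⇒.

P ⇒ PP ⇒ [P]P ⇒ [PP]P ⇒ [PPP]P ⇒ [PPPP]P ⇒ [PPPPP]P ⇒ [PPPPPP]P ⇒ [[]PPPPP]P ⇒ [[][]PPPP]P ⇒ [[][][]PPP]P ⇒ [[][][][]PP]P ⇒ [[][][][][]P]P ⇒ [[][][][][][]]P ⇒ [[][][][][][]][]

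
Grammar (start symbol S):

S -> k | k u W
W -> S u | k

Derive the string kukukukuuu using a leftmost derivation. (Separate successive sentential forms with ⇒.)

S ⇒ kuW   [S -> k u W]
kuW ⇒ kuSu   [W -> S u]
kuSu ⇒ kukuWu   [S -> k u W]
kukuWu ⇒ kukuSuu   [W -> S u]
kukuSuu ⇒ kukukuWuu   [S -> k u W]
kukukuWuu ⇒ kukukuSuuu   [W -> S u]
kukukuSuuu ⇒ kukukukuuu   [S -> k]

S ⇒ kuW ⇒ kuSu ⇒ kukuWu ⇒ kukuSuu ⇒ kukukuWuu ⇒ kukukuSuuu ⇒ kukukukuuu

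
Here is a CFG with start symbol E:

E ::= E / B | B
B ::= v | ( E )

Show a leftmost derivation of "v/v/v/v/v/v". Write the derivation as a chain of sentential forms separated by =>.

E => E/B => E/B/B => E/B/B/B => E/B/B/B/B => E/B/B/B/B/B => B/B/B/B/B/B => v/B/B/B/B/B => v/v/B/B/B/B => v/v/v/B/B/B => v/v/v/v/B/B => v/v/v/v/v/B => v/v/v/v/v/v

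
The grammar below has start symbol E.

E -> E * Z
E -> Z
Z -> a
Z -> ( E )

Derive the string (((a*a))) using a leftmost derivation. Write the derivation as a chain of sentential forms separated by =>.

E=>Z=>(E)=>(Z)=>((E))=>((Z))=>(((E)))=>(((E*Z)))=>(((Z*Z)))=>(((a*Z)))=>(((a*a)))

E => Z   [E -> Z]
Z => (E)   [Z -> ( E )]
(E) => (Z)   [E -> Z]
(Z) => ((E))   [Z -> ( E )]
((E)) => ((Z))   [E -> Z]
((Z)) => (((E)))   [Z -> ( E )]
(((E))) => (((E*Z)))   [E -> E * Z]
(((E*Z))) => (((Z*Z)))   [E -> Z]
(((Z*Z))) => (((a*Z)))   [Z -> a]
(((a*Z))) => (((a*a)))   [Z -> a]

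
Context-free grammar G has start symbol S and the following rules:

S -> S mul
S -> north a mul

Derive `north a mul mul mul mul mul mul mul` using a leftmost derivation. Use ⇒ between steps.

S ⇒ S mul   [S -> S mul]
S mul ⇒ S mul mul   [S -> S mul]
S mul mul ⇒ S mul mul mul   [S -> S mul]
S mul mul mul ⇒ S mul mul mul mul   [S -> S mul]
S mul mul mul mul ⇒ S mul mul mul mul mul   [S -> S mul]
S mul mul mul mul mul ⇒ S mul mul mul mul mul mul   [S -> S mul]
S mul mul mul mul mul mul ⇒ north a mul mul mul mul mul mul mul   [S -> north a mul]

S ⇒ S mul ⇒ S mul mul ⇒ S mul mul mul ⇒ S mul mul mul mul ⇒ S mul mul mul mul mul ⇒ S mul mul mul mul mul mul ⇒ north a mul mul mul mul mul mul mul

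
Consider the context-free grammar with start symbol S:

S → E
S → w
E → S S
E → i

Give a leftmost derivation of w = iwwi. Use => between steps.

S=>E=>SS=>ES=>SSS=>ESS=>SSSS=>ESSS=>iSSS=>iwSS=>iwwS=>iwwE=>iwwi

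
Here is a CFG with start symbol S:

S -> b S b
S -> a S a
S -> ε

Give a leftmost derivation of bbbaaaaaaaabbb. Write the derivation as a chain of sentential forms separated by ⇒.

S ⇒ bSb   [S -> b S b]
bSb ⇒ bbSbb   [S -> b S b]
bbSbb ⇒ bbbSbbb   [S -> b S b]
bbbSbbb ⇒ bbbaSabbb   [S -> a S a]
bbbaSabbb ⇒ bbbaaSaabbb   [S -> a S a]
bbbaaSaabbb ⇒ bbbaaaSaaabbb   [S -> a S a]
bbbaaaSaaabbb ⇒ bbbaaaaSaaaabbb   [S -> a S a]
bbbaaaaSaaaabbb ⇒ bbbaaaaaaaabbb   [S -> ε]

S⇒bSb⇒bbSbb⇒bbbSbbb⇒bbbaSabbb⇒bbbaaSaabbb⇒bbbaaaSaaabbb⇒bbbaaaaSaaaabbb⇒bbbaaaaaaaabbb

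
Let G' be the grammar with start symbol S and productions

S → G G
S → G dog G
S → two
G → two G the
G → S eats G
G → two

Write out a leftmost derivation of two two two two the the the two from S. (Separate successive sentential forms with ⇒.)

S ⇒ G G ⇒ two G the G ⇒ two two G the the G ⇒ two two two G the the the G ⇒ two two two two the the the G ⇒ two two two two the the the two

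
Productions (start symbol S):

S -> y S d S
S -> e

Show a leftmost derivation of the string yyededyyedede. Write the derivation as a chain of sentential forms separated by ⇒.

S ⇒ ySdS   [S -> y S d S]
ySdS ⇒ yySdSdS   [S -> y S d S]
yySdSdS ⇒ yyedSdS   [S -> e]
yyedSdS ⇒ yyededS   [S -> e]
yyededS ⇒ yyededySdS   [S -> y S d S]
yyededySdS ⇒ yyededyySdSdS   [S -> y S d S]
yyededyySdSdS ⇒ yyededyyedSdS   [S -> e]
yyededyyedSdS ⇒ yyededyyededS   [S -> e]
yyededyyededS ⇒ yyededyyedede   [S -> e]

S⇒ySdS⇒yySdSdS⇒yyedSdS⇒yyededS⇒yyededySdS⇒yyededyySdSdS⇒yyededyyedSdS⇒yyededyyededS⇒yyededyyedede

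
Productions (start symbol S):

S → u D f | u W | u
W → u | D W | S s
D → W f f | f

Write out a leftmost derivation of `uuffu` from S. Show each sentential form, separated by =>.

S => uW => uDW => uWffW => uuffW => uuffu

S => uW   [S → u W]
uW => uDW   [W → D W]
uDW => uWffW   [D → W f f]
uWffW => uuffW   [W → u]
uuffW => uuffu   [W → u]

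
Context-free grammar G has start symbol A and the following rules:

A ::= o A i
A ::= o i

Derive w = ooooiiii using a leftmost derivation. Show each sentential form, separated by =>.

A => oAi   [A ::= o A i]
oAi => ooAii   [A ::= o A i]
ooAii => oooAiii   [A ::= o A i]
oooAiii => ooooiiii   [A ::= o i]

A => oAi => ooAii => oooAiii => ooooiiii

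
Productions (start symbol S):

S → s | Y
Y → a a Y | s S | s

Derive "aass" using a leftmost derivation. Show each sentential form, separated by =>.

S => Y   [S → Y]
Y => aaY   [Y → a a Y]
aaY => aasS   [Y → s S]
aasS => aasY   [S → Y]
aasY => aass   [Y → s]

S => Y => aaY => aasS => aasY => aass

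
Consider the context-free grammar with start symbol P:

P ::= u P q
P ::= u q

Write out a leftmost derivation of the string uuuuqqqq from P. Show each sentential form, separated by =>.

P => uPq => uuPqq => uuuPqqq => uuuuqqqq

P => uPq   [P ::= u P q]
uPq => uuPqq   [P ::= u P q]
uuPqq => uuuPqqq   [P ::= u P q]
uuuPqqq => uuuuqqqq   [P ::= u q]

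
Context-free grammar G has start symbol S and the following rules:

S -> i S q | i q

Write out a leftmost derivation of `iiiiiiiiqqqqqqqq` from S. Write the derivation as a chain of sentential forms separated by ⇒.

S ⇒ iSq ⇒ iiSqq ⇒ iiiSqqq ⇒ iiiiSqqqq ⇒ iiiiiSqqqqq ⇒ iiiiiiSqqqqqq ⇒ iiiiiiiSqqqqqqq ⇒ iiiiiiiiqqqqqqqq

S ⇒ iSq   [S -> i S q]
iSq ⇒ iiSqq   [S -> i S q]
iiSqq ⇒ iiiSqqq   [S -> i S q]
iiiSqqq ⇒ iiiiSqqqq   [S -> i S q]
iiiiSqqqq ⇒ iiiiiSqqqqq   [S -> i S q]
iiiiiSqqqqq ⇒ iiiiiiSqqqqqq   [S -> i S q]
iiiiiiSqqqqqq ⇒ iiiiiiiSqqqqqqq   [S -> i S q]
iiiiiiiSqqqqqqq ⇒ iiiiiiiiqqqqqqqq   [S -> i q]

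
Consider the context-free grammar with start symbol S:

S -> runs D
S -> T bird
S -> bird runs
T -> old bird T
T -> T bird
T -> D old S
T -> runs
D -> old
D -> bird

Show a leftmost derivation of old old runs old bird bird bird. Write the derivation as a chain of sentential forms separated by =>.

S => T bird => T bird bird => T bird bird bird => D old S bird bird bird => old old S bird bird bird => old old runs D bird bird bird => old old runs old bird bird bird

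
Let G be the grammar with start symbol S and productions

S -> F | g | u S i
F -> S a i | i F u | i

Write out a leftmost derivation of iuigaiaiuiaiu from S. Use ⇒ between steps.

S⇒F⇒iFu⇒iSaiu⇒iuSiaiu⇒iuFiaiu⇒iuiFuiaiu⇒iuiSaiuiaiu⇒iuiFaiuiaiu⇒iuiSaiaiuiaiu⇒iuigaiaiuiaiu

S ⇒ F   [S -> F]
F ⇒ iFu   [F -> i F u]
iFu ⇒ iSaiu   [F -> S a i]
iSaiu ⇒ iuSiaiu   [S -> u S i]
iuSiaiu ⇒ iuFiaiu   [S -> F]
iuFiaiu ⇒ iuiFuiaiu   [F -> i F u]
iuiFuiaiu ⇒ iuiSaiuiaiu   [F -> S a i]
iuiSaiuiaiu ⇒ iuiFaiuiaiu   [S -> F]
iuiFaiuiaiu ⇒ iuiSaiaiuiaiu   [F -> S a i]
iuiSaiaiuiaiu ⇒ iuigaiaiuiaiu   [S -> g]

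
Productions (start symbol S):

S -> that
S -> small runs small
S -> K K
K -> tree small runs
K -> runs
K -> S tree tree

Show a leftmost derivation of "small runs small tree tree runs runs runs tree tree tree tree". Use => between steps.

S => K K   [S -> K K]
K K => S tree tree K   [K -> S tree tree]
S tree tree K => small runs small tree tree K   [S -> small runs small]
small runs small tree tree K => small runs small tree tree S tree tree   [K -> S tree tree]
small runs small tree tree S tree tree => small runs small tree tree K K tree tree   [S -> K K]
small runs small tree tree K K tree tree => small runs small tree tree runs K tree tree   [K -> runs]
small runs small tree tree runs K tree tree => small runs small tree tree runs S tree tree tree tree   [K -> S tree tree]
small runs small tree tree runs S tree tree tree tree => small runs small tree tree runs K K tree tree tree tree   [S -> K K]
small runs small tree tree runs K K tree tree tree tree => small runs small tree tree runs runs K tree tree tree tree   [K -> runs]
small runs small tree tree runs runs K tree tree tree tree => small runs small tree tree runs runs runs tree tree tree tree   [K -> runs]

S => K K => S tree tree K => small runs small tree tree K => small runs small tree tree S tree tree => small runs small tree tree K K tree tree => small runs small tree tree runs K tree tree => small runs small tree tree runs S tree tree tree tree => small runs small tree tree runs K K tree tree tree tree => small runs small tree tree runs runs K tree tree tree tree => small runs small tree tree runs runs runs tree tree tree tree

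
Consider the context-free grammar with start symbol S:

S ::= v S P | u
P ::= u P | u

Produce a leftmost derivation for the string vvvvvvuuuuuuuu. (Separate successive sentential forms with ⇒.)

S⇒vSP⇒vvSPP⇒vvvSPPP⇒vvvvSPPPP⇒vvvvvSPPPPP⇒vvvvvvSPPPPPP⇒vvvvvvuPPPPPP⇒vvvvvvuuPPPPPP⇒vvvvvvuuuPPPPP⇒vvvvvvuuuuPPPP⇒vvvvvvuuuuuPPP⇒vvvvvvuuuuuuPP⇒vvvvvvuuuuuuuP⇒vvvvvvuuuuuuuu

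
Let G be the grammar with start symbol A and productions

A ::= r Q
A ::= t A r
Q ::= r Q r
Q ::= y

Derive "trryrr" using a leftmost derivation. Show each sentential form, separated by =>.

A=>tAr=>trQr=>trrQrr=>trryrr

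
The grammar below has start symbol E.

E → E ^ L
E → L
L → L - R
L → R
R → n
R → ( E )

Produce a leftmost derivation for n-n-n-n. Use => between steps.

E => L   [E → L]
L => L-R   [L → L - R]
L-R => L-R-R   [L → L - R]
L-R-R => L-R-R-R   [L → L - R]
L-R-R-R => R-R-R-R   [L → R]
R-R-R-R => n-R-R-R   [R → n]
n-R-R-R => n-n-R-R   [R → n]
n-n-R-R => n-n-n-R   [R → n]
n-n-n-R => n-n-n-n   [R → n]

E => L => L-R => L-R-R => L-R-R-R => R-R-R-R => n-R-R-R => n-n-R-R => n-n-n-R => n-n-n-n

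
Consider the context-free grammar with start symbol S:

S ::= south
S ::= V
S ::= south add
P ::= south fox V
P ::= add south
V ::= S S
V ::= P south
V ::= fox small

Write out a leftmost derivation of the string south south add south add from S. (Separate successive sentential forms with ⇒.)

S ⇒ V   [S ::= V]
V ⇒ S S   [V ::= S S]
S S ⇒ south S   [S ::= south]
south S ⇒ south V   [S ::= V]
south V ⇒ south S S   [V ::= S S]
south S S ⇒ south south add S   [S ::= south add]
south south add S ⇒ south south add south add   [S ::= south add]

S ⇒ V ⇒ S S ⇒ south S ⇒ south V ⇒ south S S ⇒ south south add S ⇒ south south add south add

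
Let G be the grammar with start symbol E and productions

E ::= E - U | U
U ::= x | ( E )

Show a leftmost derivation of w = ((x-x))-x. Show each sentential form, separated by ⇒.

E ⇒ E-U ⇒ U-U ⇒ (E)-U ⇒ (U)-U ⇒ ((E))-U ⇒ ((E-U))-U ⇒ ((U-U))-U ⇒ ((x-U))-U ⇒ ((x-x))-U ⇒ ((x-x))-x

E ⇒ E-U   [E ::= E - U]
E-U ⇒ U-U   [E ::= U]
U-U ⇒ (E)-U   [U ::= ( E )]
(E)-U ⇒ (U)-U   [E ::= U]
(U)-U ⇒ ((E))-U   [U ::= ( E )]
((E))-U ⇒ ((E-U))-U   [E ::= E - U]
((E-U))-U ⇒ ((U-U))-U   [E ::= U]
((U-U))-U ⇒ ((x-U))-U   [U ::= x]
((x-U))-U ⇒ ((x-x))-U   [U ::= x]
((x-x))-U ⇒ ((x-x))-x   [U ::= x]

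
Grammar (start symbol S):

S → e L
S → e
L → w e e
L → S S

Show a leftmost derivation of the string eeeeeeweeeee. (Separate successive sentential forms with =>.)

S => eL   [S → e L]
eL => eSS   [L → S S]
eSS => eeLS   [S → e L]
eeLS => eeSSS   [L → S S]
eeSSS => eeeLSS   [S → e L]
eeeLSS => eeeSSSS   [L → S S]
eeeSSSS => eeeeSSS   [S → e]
eeeeSSS => eeeeeLSS   [S → e L]
eeeeeLSS => eeeeeSSSS   [L → S S]
eeeeeSSSS => eeeeeeLSSS   [S → e L]
eeeeeeLSSS => eeeeeeweeSSS   [L → w e e]
eeeeeeweeSSS => eeeeeeweeeSS   [S → e]
eeeeeeweeeSS => eeeeeeweeeeS   [S → e]
eeeeeeweeeeS => eeeeeeweeeee   [S → e]

S => eL => eSS => eeLS => eeSSS => eeeLSS => eeeSSSS => eeeeSSS => eeeeeLSS => eeeeeSSSS => eeeeeeLSSS => eeeeeeweeSSS => eeeeeeweeeSS => eeeeeeweeeeS => eeeeeeweeeee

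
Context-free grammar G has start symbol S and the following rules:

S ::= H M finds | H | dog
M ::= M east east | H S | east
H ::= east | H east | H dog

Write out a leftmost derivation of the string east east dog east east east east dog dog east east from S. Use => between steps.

S => H => H east => H east east => H dog east east => H dog dog east east => H east dog dog east east => H east east dog dog east east => H east east east dog dog east east => H east east east east dog dog east east => H dog east east east east dog dog east east => H east dog east east east east dog dog east east => east east dog east east east east dog dog east east

S => H   [S ::= H]
H => H east   [H ::= H east]
H east => H east east   [H ::= H east]
H east east => H dog east east   [H ::= H dog]
H dog east east => H dog dog east east   [H ::= H dog]
H dog dog east east => H east dog dog east east   [H ::= H east]
H east dog dog east east => H east east dog dog east east   [H ::= H east]
H east east dog dog east east => H east east east dog dog east east   [H ::= H east]
H east east east dog dog east east => H east east east east dog dog east east   [H ::= H east]
H east east east east dog dog east east => H dog east east east east dog dog east east   [H ::= H dog]
H dog east east east east dog dog east east => H east dog east east east east dog dog east east   [H ::= H east]
H east dog east east east east dog dog east east => east east dog east east east east dog dog east east   [H ::= east]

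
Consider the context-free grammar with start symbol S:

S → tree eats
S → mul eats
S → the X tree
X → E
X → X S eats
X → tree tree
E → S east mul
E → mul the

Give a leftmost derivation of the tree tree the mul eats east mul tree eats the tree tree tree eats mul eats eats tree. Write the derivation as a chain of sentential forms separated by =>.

S => the X tree   [S → the X tree]
the X tree => the X S eats tree   [X → X S eats]
the X S eats tree => the X S eats S eats tree   [X → X S eats]
the X S eats S eats tree => the X S eats S eats S eats tree   [X → X S eats]
the X S eats S eats S eats tree => the tree tree S eats S eats S eats tree   [X → tree tree]
the tree tree S eats S eats S eats tree => the tree tree the X tree eats S eats S eats tree   [S → the X tree]
the tree tree the X tree eats S eats S eats tree => the tree tree the E tree eats S eats S eats tree   [X → E]
the tree tree the E tree eats S eats S eats tree => the tree tree the S east mul tree eats S eats S eats tree   [E → S east mul]
the tree tree the S east mul tree eats S eats S eats tree => the tree tree the mul eats east mul tree eats S eats S eats tree   [S → mul eats]
the tree tree the mul eats east mul tree eats S eats S eats tree => the tree tree the mul eats east mul tree eats the X tree eats S eats tree   [S → the X tree]
the tree tree the mul eats east mul tree eats the X tree eats S eats tree => the tree tree the mul eats east mul tree eats the tree tree tree eats S eats tree   [X → tree tree]
the tree tree the mul eats east mul tree eats the tree tree tree eats S eats tree => the tree tree the mul eats east mul tree eats the tree tree tree eats mul eats eats tree   [S → mul eats]

S => the X tree => the X S eats tree => the X S eats S eats tree => the X S eats S eats S eats tree => the tree tree S eats S eats S eats tree => the tree tree the X tree eats S eats S eats tree => the tree tree the E tree eats S eats S eats tree => the tree tree the S east mul tree eats S eats S eats tree => the tree tree the mul eats east mul tree eats S eats S eats tree => the tree tree the mul eats east mul tree eats the X tree eats S eats tree => the tree tree the mul eats east mul tree eats the tree tree tree eats S eats tree => the tree tree the mul eats east mul tree eats the tree tree tree eats mul eats eats tree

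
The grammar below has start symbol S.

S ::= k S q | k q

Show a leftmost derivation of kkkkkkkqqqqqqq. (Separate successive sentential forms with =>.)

S=>kSq=>kkSqq=>kkkSqqq=>kkkkSqqqq=>kkkkkSqqqqq=>kkkkkkSqqqqqq=>kkkkkkkqqqqqqq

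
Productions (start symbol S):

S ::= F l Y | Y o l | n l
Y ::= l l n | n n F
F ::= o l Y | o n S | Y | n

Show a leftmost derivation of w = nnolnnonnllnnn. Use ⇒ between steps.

S ⇒ FlY ⇒ YlY ⇒ nnFlY ⇒ nnolYlY ⇒ nnolnnFlY ⇒ nnolnnonSlY ⇒ nnolnnonnllY ⇒ nnolnnonnllnnF ⇒ nnolnnonnllnnn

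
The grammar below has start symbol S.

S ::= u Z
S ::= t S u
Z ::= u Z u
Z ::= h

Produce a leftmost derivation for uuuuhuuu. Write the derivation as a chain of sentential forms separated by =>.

S => uZ   [S ::= u Z]
uZ => uuZu   [Z ::= u Z u]
uuZu => uuuZuu   [Z ::= u Z u]
uuuZuu => uuuuZuuu   [Z ::= u Z u]
uuuuZuuu => uuuuhuuu   [Z ::= h]

S => uZ => uuZu => uuuZuu => uuuuZuuu => uuuuhuuu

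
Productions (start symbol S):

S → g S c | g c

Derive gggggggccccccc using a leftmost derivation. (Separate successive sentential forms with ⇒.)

S ⇒ gSc   [S → g S c]
gSc ⇒ ggScc   [S → g S c]
ggScc ⇒ gggSccc   [S → g S c]
gggSccc ⇒ ggggScccc   [S → g S c]
ggggScccc ⇒ gggggSccccc   [S → g S c]
gggggSccccc ⇒ ggggggScccccc   [S → g S c]
ggggggScccccc ⇒ gggggggccccccc   [S → g c]

S⇒gSc⇒ggScc⇒gggSccc⇒ggggScccc⇒gggggSccccc⇒ggggggScccccc⇒gggggggccccccc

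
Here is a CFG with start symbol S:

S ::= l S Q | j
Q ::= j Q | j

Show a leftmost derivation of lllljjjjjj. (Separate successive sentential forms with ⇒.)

S ⇒ lSQ ⇒ llSQQ ⇒ lllSQQQ ⇒ llllSQQQQ ⇒ lllljQQQQ ⇒ lllljjQQQ ⇒ lllljjjQQ ⇒ lllljjjjQQ ⇒ lllljjjjjQ ⇒ lllljjjjjj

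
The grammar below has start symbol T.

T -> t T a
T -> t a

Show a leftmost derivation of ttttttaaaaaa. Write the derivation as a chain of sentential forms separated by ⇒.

T ⇒ tTa   [T -> t T a]
tTa ⇒ ttTaa   [T -> t T a]
ttTaa ⇒ tttTaaa   [T -> t T a]
tttTaaa ⇒ ttttTaaaa   [T -> t T a]
ttttTaaaa ⇒ tttttTaaaaa   [T -> t T a]
tttttTaaaaa ⇒ ttttttaaaaaa   [T -> t a]

T ⇒ tTa ⇒ ttTaa ⇒ tttTaaa ⇒ ttttTaaaa ⇒ tttttTaaaaa ⇒ ttttttaaaaaa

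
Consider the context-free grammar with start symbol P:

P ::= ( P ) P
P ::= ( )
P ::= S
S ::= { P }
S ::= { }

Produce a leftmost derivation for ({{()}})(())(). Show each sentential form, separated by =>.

P => (P)P   [P ::= ( P ) P]
(P)P => (S)P   [P ::= S]
(S)P => ({P})P   [S ::= { P }]
({P})P => ({S})P   [P ::= S]
({S})P => ({{P}})P   [S ::= { P }]
({{P}})P => ({{()}})P   [P ::= ( )]
({{()}})P => ({{()}})(P)P   [P ::= ( P ) P]
({{()}})(P)P => ({{()}})(())P   [P ::= ( )]
({{()}})(())P => ({{()}})(())()   [P ::= ( )]

P => (P)P => (S)P => ({P})P => ({S})P => ({{P}})P => ({{()}})P => ({{()}})(P)P => ({{()}})(())P => ({{()}})(())()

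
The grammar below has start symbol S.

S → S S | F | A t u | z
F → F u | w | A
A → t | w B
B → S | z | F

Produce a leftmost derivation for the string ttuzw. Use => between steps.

S => SS => AtuS => ttuS => ttuSS => ttuzS => ttuzF => ttuzw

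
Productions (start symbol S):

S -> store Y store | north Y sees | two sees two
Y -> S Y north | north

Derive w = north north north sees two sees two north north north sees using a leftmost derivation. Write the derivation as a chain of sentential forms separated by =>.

S => north Y sees => north S Y north sees => north north Y sees Y north sees => north north north sees Y north sees => north north north sees S Y north north sees => north north north sees two sees two Y north north sees => north north north sees two sees two north north north sees

S => north Y sees   [S -> north Y sees]
north Y sees => north S Y north sees   [Y -> S Y north]
north S Y north sees => north north Y sees Y north sees   [S -> north Y sees]
north north Y sees Y north sees => north north north sees Y north sees   [Y -> north]
north north north sees Y north sees => north north north sees S Y north north sees   [Y -> S Y north]
north north north sees S Y north north sees => north north north sees two sees two Y north north sees   [S -> two sees two]
north north north sees two sees two Y north north sees => north north north sees two sees two north north north sees   [Y -> north]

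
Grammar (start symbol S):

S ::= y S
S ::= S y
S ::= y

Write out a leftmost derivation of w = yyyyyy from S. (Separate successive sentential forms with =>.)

S=>Sy=>ySy=>ySyy=>ySyyy=>yySyyy=>yyyyyy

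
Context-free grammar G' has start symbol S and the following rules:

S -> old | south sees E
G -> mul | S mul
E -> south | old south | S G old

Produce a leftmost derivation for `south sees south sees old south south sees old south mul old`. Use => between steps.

S => south sees E => south sees S G old => south sees south sees E G old => south sees south sees old south G old => south sees south sees old south S mul old => south sees south sees old south south sees E mul old => south sees south sees old south south sees old south mul old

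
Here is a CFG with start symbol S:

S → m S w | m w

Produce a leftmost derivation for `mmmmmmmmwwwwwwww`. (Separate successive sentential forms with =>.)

S => mSw => mmSww => mmmSwww => mmmmSwwww => mmmmmSwwwww => mmmmmmSwwwwww => mmmmmmmSwwwwwww => mmmmmmmmwwwwwwww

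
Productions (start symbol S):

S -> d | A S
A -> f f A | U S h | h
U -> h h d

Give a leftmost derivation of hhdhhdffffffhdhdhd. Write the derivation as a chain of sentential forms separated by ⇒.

S⇒AS⇒UShS⇒hhdShS⇒hhdAShS⇒hhdUShShS⇒hhdhhdShShS⇒hhdhhdAShShS⇒hhdhhdffAShShS⇒hhdhhdffffAShShS⇒hhdhhdffffffAShShS⇒hhdhhdffffffhShShS⇒hhdhhdffffffhdhShS⇒hhdhhdffffffhdhdhS⇒hhdhhdffffffhdhdhd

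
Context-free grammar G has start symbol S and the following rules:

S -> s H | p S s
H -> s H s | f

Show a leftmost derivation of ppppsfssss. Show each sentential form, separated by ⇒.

S ⇒ pSs   [S -> p S s]
pSs ⇒ ppSss   [S -> p S s]
ppSss ⇒ pppSsss   [S -> p S s]
pppSsss ⇒ ppppSssss   [S -> p S s]
ppppSssss ⇒ ppppsHssss   [S -> s H]
ppppsHssss ⇒ ppppsfssss   [H -> f]

S⇒pSs⇒ppSss⇒pppSsss⇒ppppSssss⇒ppppsHssss⇒ppppsfssss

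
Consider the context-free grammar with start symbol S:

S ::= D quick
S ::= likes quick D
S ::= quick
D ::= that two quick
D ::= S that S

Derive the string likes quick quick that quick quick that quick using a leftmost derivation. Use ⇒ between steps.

S ⇒ likes quick D   [S ::= likes quick D]
likes quick D ⇒ likes quick S that S   [D ::= S that S]
likes quick S that S ⇒ likes quick D quick that S   [S ::= D quick]
likes quick D quick that S ⇒ likes quick S that S quick that S   [D ::= S that S]
likes quick S that S quick that S ⇒ likes quick quick that S quick that S   [S ::= quick]
likes quick quick that S quick that S ⇒ likes quick quick that quick quick that S   [S ::= quick]
likes quick quick that quick quick that S ⇒ likes quick quick that quick quick that quick   [S ::= quick]

S ⇒ likes quick D ⇒ likes quick S that S ⇒ likes quick D quick that S ⇒ likes quick S that S quick that S ⇒ likes quick quick that S quick that S ⇒ likes quick quick that quick quick that S ⇒ likes quick quick that quick quick that quick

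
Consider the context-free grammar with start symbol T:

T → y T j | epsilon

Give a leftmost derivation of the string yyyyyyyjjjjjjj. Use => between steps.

T => yTj => yyTjj => yyyTjjj => yyyyTjjjj => yyyyyTjjjjj => yyyyyyTjjjjjj => yyyyyyyTjjjjjjj => yyyyyyyjjjjjjj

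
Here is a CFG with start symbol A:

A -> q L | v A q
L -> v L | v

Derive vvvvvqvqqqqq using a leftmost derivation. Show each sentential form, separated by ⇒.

A⇒vAq⇒vvAqq⇒vvvAqqq⇒vvvvAqqqq⇒vvvvvAqqqqq⇒vvvvvqLqqqqq⇒vvvvvqvqqqqq

A ⇒ vAq   [A -> v A q]
vAq ⇒ vvAqq   [A -> v A q]
vvAqq ⇒ vvvAqqq   [A -> v A q]
vvvAqqq ⇒ vvvvAqqqq   [A -> v A q]
vvvvAqqqq ⇒ vvvvvAqqqqq   [A -> v A q]
vvvvvAqqqqq ⇒ vvvvvqLqqqqq   [A -> q L]
vvvvvqLqqqqq ⇒ vvvvvqvqqqqq   [L -> v]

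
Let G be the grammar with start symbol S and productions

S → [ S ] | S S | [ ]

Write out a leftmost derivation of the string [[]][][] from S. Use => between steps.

S => SS => SSS => [S]SS => [[]]SS => [[]][]S => [[]][][]

S => SS   [S → S S]
SS => SSS   [S → S S]
SSS => [S]SS   [S → [ S ]]
[S]SS => [[]]SS   [S → [ ]]
[[]]SS => [[]][]S   [S → [ ]]
[[]][]S => [[]][][]   [S → [ ]]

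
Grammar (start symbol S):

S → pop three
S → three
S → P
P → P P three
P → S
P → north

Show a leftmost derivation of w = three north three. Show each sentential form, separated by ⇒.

S ⇒ P ⇒ P P three ⇒ S P three ⇒ three P three ⇒ three north three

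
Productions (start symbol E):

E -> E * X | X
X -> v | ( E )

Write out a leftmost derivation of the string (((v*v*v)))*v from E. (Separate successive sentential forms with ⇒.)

E ⇒ E*X ⇒ X*X ⇒ (E)*X ⇒ (X)*X ⇒ ((E))*X ⇒ ((X))*X ⇒ (((E)))*X ⇒ (((E*X)))*X ⇒ (((E*X*X)))*X ⇒ (((X*X*X)))*X ⇒ (((v*X*X)))*X ⇒ (((v*v*X)))*X ⇒ (((v*v*v)))*X ⇒ (((v*v*v)))*v

E ⇒ E*X   [E -> E * X]
E*X ⇒ X*X   [E -> X]
X*X ⇒ (E)*X   [X -> ( E )]
(E)*X ⇒ (X)*X   [E -> X]
(X)*X ⇒ ((E))*X   [X -> ( E )]
((E))*X ⇒ ((X))*X   [E -> X]
((X))*X ⇒ (((E)))*X   [X -> ( E )]
(((E)))*X ⇒ (((E*X)))*X   [E -> E * X]
(((E*X)))*X ⇒ (((E*X*X)))*X   [E -> E * X]
(((E*X*X)))*X ⇒ (((X*X*X)))*X   [E -> X]
(((X*X*X)))*X ⇒ (((v*X*X)))*X   [X -> v]
(((v*X*X)))*X ⇒ (((v*v*X)))*X   [X -> v]
(((v*v*X)))*X ⇒ (((v*v*v)))*X   [X -> v]
(((v*v*v)))*X ⇒ (((v*v*v)))*v   [X -> v]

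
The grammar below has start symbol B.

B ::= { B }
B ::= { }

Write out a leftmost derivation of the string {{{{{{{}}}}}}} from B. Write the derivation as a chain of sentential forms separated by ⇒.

B⇒{B}⇒{{B}}⇒{{{B}}}⇒{{{{B}}}}⇒{{{{{B}}}}}⇒{{{{{{B}}}}}}⇒{{{{{{{}}}}}}}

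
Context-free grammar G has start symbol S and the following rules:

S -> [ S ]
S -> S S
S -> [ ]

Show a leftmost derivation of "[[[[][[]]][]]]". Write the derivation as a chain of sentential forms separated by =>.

S=>[S]=>[[S]]=>[[SS]]=>[[[S]S]]=>[[[SS]S]]=>[[[[]S]S]]=>[[[[][S]]S]]=>[[[[][[]]]S]]=>[[[[][[]]][]]]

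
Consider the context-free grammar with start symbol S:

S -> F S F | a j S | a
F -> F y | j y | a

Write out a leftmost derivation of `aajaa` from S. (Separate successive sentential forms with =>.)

S => FSF   [S -> F S F]
FSF => aSF   [F -> a]
aSF => aajSF   [S -> a j S]
aajSF => aajaF   [S -> a]
aajaF => aajaa   [F -> a]

S => FSF => aSF => aajSF => aajaF => aajaa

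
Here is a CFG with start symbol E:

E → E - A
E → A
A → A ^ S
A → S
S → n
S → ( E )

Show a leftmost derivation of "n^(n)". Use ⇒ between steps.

E⇒A⇒A^S⇒S^S⇒n^S⇒n^(E)⇒n^(A)⇒n^(S)⇒n^(n)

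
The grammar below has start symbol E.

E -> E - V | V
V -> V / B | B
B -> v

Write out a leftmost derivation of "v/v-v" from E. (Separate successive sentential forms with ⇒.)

E ⇒ E-V ⇒ V-V ⇒ V/B-V ⇒ B/B-V ⇒ v/B-V ⇒ v/v-V ⇒ v/v-B ⇒ v/v-v

E ⇒ E-V   [E -> E - V]
E-V ⇒ V-V   [E -> V]
V-V ⇒ V/B-V   [V -> V / B]
V/B-V ⇒ B/B-V   [V -> B]
B/B-V ⇒ v/B-V   [B -> v]
v/B-V ⇒ v/v-V   [B -> v]
v/v-V ⇒ v/v-B   [V -> B]
v/v-B ⇒ v/v-v   [B -> v]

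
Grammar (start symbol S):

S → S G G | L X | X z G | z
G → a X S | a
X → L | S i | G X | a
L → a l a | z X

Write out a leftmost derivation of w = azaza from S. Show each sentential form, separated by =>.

S => XzG   [S → X z G]
XzG => GXzG   [X → G X]
GXzG => aXzG   [G → a]
aXzG => aLzG   [X → L]
aLzG => azXzG   [L → z X]
azXzG => azazG   [X → a]
azazG => azaza   [G → a]

S=>XzG=>GXzG=>aXzG=>aLzG=>azXzG=>azazG=>azaza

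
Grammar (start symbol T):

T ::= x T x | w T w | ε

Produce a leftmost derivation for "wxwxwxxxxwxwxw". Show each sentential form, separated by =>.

T=>wTw=>wxTxw=>wxwTwxw=>wxwxTxwxw=>wxwxwTwxwxw=>wxwxwxTxwxwxw=>wxwxwxxTxxwxwxw=>wxwxwxxxxwxwxw

T => wTw   [T ::= w T w]
wTw => wxTxw   [T ::= x T x]
wxTxw => wxwTwxw   [T ::= w T w]
wxwTwxw => wxwxTxwxw   [T ::= x T x]
wxwxTxwxw => wxwxwTwxwxw   [T ::= w T w]
wxwxwTwxwxw => wxwxwxTxwxwxw   [T ::= x T x]
wxwxwxTxwxwxw => wxwxwxxTxxwxwxw   [T ::= x T x]
wxwxwxxTxxwxwxw => wxwxwxxxxwxwxw   [T ::= ε]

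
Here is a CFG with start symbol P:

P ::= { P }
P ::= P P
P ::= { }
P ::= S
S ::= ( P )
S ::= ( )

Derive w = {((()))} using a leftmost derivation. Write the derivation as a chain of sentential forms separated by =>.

P => {P}   [P ::= { P }]
{P} => {S}   [P ::= S]
{S} => {(P)}   [S ::= ( P )]
{(P)} => {(S)}   [P ::= S]
{(S)} => {((P))}   [S ::= ( P )]
{((P))} => {((S))}   [P ::= S]
{((S))} => {((()))}   [S ::= ( )]

P => {P} => {S} => {(P)} => {(S)} => {((P))} => {((S))} => {((()))}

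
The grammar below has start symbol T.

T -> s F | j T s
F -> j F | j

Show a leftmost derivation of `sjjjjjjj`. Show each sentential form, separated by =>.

T => sF   [T -> s F]
sF => sjF   [F -> j F]
sjF => sjjF   [F -> j F]
sjjF => sjjjF   [F -> j F]
sjjjF => sjjjjF   [F -> j F]
sjjjjF => sjjjjjF   [F -> j F]
sjjjjjF => sjjjjjjF   [F -> j F]
sjjjjjjF => sjjjjjjj   [F -> j]

T=>sF=>sjF=>sjjF=>sjjjF=>sjjjjF=>sjjjjjF=>sjjjjjjF=>sjjjjjjj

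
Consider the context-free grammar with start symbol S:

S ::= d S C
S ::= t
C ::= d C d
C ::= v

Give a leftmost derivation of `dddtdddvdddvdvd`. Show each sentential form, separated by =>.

S => dSC => ddSCC => dddSCCC => dddtCCC => dddtdCdCC => dddtddCddCC => dddtdddCdddCC => dddtdddvdddCC => dddtdddvdddvC => dddtdddvdddvdCd => dddtdddvdddvdvd

S => dSC   [S ::= d S C]
dSC => ddSCC   [S ::= d S C]
ddSCC => dddSCCC   [S ::= d S C]
dddSCCC => dddtCCC   [S ::= t]
dddtCCC => dddtdCdCC   [C ::= d C d]
dddtdCdCC => dddtddCddCC   [C ::= d C d]
dddtddCddCC => dddtdddCdddCC   [C ::= d C d]
dddtdddCdddCC => dddtdddvdddCC   [C ::= v]
dddtdddvdddCC => dddtdddvdddvC   [C ::= v]
dddtdddvdddvC => dddtdddvdddvdCd   [C ::= d C d]
dddtdddvdddvdCd => dddtdddvdddvdvd   [C ::= v]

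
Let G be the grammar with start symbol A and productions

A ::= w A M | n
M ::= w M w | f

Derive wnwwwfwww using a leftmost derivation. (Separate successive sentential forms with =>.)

A=>wAM=>wnM=>wnwMw=>wnwwMww=>wnwwwMwww=>wnwwwfwww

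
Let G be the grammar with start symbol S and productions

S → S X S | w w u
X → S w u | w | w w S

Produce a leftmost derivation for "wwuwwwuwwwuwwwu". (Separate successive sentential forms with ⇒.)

S ⇒ SXS ⇒ SXSXS ⇒ SXSXSXS ⇒ wwuXSXSXS ⇒ wwuwSXSXS ⇒ wwuwwwuXSXS ⇒ wwuwwwuwSXS ⇒ wwuwwwuwwwuXS ⇒ wwuwwwuwwwuwS ⇒ wwuwwwuwwwuwwwu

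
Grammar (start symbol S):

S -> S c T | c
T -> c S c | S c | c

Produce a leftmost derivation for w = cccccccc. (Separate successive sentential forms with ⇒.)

S ⇒ ScT   [S -> S c T]
ScT ⇒ ScTcT   [S -> S c T]
ScTcT ⇒ ScTcTcT   [S -> S c T]
ScTcTcT ⇒ ccTcTcT   [S -> c]
ccTcTcT ⇒ ccSccTcT   [T -> S c]
ccSccTcT ⇒ cccccTcT   [S -> c]
cccccTcT ⇒ cccccccT   [T -> c]
cccccccT ⇒ cccccccc   [T -> c]

S ⇒ ScT ⇒ ScTcT ⇒ ScTcTcT ⇒ ccTcTcT ⇒ ccSccTcT ⇒ cccccTcT ⇒ cccccccT ⇒ cccccccc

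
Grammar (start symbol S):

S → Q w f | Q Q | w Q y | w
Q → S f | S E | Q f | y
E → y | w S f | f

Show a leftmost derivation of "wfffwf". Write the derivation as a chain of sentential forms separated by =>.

S=>Qwf=>Qfwf=>Qffwf=>SEffwf=>wEffwf=>wfffwf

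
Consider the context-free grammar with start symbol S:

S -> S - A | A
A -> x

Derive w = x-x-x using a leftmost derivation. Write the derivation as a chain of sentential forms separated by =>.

S => S-A => S-A-A => A-A-A => x-A-A => x-x-A => x-x-x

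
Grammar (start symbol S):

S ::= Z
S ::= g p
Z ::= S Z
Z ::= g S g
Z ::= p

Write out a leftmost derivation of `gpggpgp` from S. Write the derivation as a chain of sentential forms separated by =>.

S=>Z=>SZ=>ZZ=>SZZ=>ZZZ=>gSgZZ=>gZgZZ=>gpgZZ=>gpggSgZ=>gpggZgZ=>gpggpgZ=>gpggpgp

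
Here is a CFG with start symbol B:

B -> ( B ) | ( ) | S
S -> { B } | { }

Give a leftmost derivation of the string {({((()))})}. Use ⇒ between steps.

B ⇒ S ⇒ {B} ⇒ {(B)} ⇒ {(S)} ⇒ {({B})} ⇒ {({(B)})} ⇒ {({((B))})} ⇒ {({((()))})}

B ⇒ S   [B -> S]
S ⇒ {B}   [S -> { B }]
{B} ⇒ {(B)}   [B -> ( B )]
{(B)} ⇒ {(S)}   [B -> S]
{(S)} ⇒ {({B})}   [S -> { B }]
{({B})} ⇒ {({(B)})}   [B -> ( B )]
{({(B)})} ⇒ {({((B))})}   [B -> ( B )]
{({((B))})} ⇒ {({((()))})}   [B -> ( )]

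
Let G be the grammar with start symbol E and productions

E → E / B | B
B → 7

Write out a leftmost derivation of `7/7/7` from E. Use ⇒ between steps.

E ⇒ E/B   [E → E / B]
E/B ⇒ E/B/B   [E → E / B]
E/B/B ⇒ B/B/B   [E → B]
B/B/B ⇒ 7/B/B   [B → 7]
7/B/B ⇒ 7/7/B   [B → 7]
7/7/B ⇒ 7/7/7   [B → 7]

E ⇒ E/B ⇒ E/B/B ⇒ B/B/B ⇒ 7/B/B ⇒ 7/7/B ⇒ 7/7/7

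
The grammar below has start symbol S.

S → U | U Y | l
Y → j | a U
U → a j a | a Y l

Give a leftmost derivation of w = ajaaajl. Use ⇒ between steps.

S ⇒ UY   [S → U Y]
UY ⇒ ajaY   [U → a j a]
ajaY ⇒ ajaaU   [Y → a U]
ajaaU ⇒ ajaaaYl   [U → a Y l]
ajaaaYl ⇒ ajaaajl   [Y → j]

S ⇒ UY ⇒ ajaY ⇒ ajaaU ⇒ ajaaaYl ⇒ ajaaajl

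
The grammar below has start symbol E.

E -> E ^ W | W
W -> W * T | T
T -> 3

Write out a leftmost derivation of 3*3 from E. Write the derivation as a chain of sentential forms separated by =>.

E => W => W*T => T*T => 3*T => 3*3

E => W   [E -> W]
W => W*T   [W -> W * T]
W*T => T*T   [W -> T]
T*T => 3*T   [T -> 3]
3*T => 3*3   [T -> 3]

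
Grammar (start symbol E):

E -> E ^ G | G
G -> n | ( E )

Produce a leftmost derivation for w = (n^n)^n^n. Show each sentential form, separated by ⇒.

E⇒E^G⇒E^G^G⇒G^G^G⇒(E)^G^G⇒(E^G)^G^G⇒(G^G)^G^G⇒(n^G)^G^G⇒(n^n)^G^G⇒(n^n)^n^G⇒(n^n)^n^n

E ⇒ E^G   [E -> E ^ G]
E^G ⇒ E^G^G   [E -> E ^ G]
E^G^G ⇒ G^G^G   [E -> G]
G^G^G ⇒ (E)^G^G   [G -> ( E )]
(E)^G^G ⇒ (E^G)^G^G   [E -> E ^ G]
(E^G)^G^G ⇒ (G^G)^G^G   [E -> G]
(G^G)^G^G ⇒ (n^G)^G^G   [G -> n]
(n^G)^G^G ⇒ (n^n)^G^G   [G -> n]
(n^n)^G^G ⇒ (n^n)^n^G   [G -> n]
(n^n)^n^G ⇒ (n^n)^n^n   [G -> n]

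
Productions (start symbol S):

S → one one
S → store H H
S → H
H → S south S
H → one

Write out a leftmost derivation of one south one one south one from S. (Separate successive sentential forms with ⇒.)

S ⇒ H ⇒ S south S ⇒ H south S ⇒ S south S south S ⇒ H south S south S ⇒ one south S south S ⇒ one south one one south S ⇒ one south one one south H ⇒ one south one one south one

S ⇒ H   [S → H]
H ⇒ S south S   [H → S south S]
S south S ⇒ H south S   [S → H]
H south S ⇒ S south S south S   [H → S south S]
S south S south S ⇒ H south S south S   [S → H]
H south S south S ⇒ one south S south S   [H → one]
one south S south S ⇒ one south one one south S   [S → one one]
one south one one south S ⇒ one south one one south H   [S → H]
one south one one south H ⇒ one south one one south one   [H → one]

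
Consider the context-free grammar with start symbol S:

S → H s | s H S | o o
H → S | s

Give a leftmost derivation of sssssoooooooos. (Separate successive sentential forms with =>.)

S => Hs   [S → H s]
Hs => Ss   [H → S]
Ss => sHSs   [S → s H S]
sHSs => sSSs   [H → S]
sSSs => ssHSSs   [S → s H S]
ssHSSs => ssSSSs   [H → S]
ssSSSs => sssHSSSs   [S → s H S]
sssHSSSs => ssssSSSs   [H → s]
ssssSSSs => sssssHSSSs   [S → s H S]
sssssHSSSs => sssssSSSSs   [H → S]
sssssSSSSs => sssssooSSSs   [S → o o]
sssssooSSSs => sssssooooSSs   [S → o o]
sssssooooSSs => sssssooooooSs   [S → o o]
sssssooooooSs => sssssoooooooos   [S → o o]

S => Hs => Ss => sHSs => sSSs => ssHSSs => ssSSSs => sssHSSSs => ssssSSSs => sssssHSSSs => sssssSSSSs => sssssooSSSs => sssssooooSSs => sssssooooooSs => sssssoooooooos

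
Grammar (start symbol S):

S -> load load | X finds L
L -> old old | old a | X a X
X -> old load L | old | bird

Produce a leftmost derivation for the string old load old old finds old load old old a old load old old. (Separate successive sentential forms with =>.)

S => X finds L   [S -> X finds L]
X finds L => old load L finds L   [X -> old load L]
old load L finds L => old load old old finds L   [L -> old old]
old load old old finds L => old load old old finds X a X   [L -> X a X]
old load old old finds X a X => old load old old finds old load L a X   [X -> old load L]
old load old old finds old load L a X => old load old old finds old load old old a X   [L -> old old]
old load old old finds old load old old a X => old load old old finds old load old old a old load L   [X -> old load L]
old load old old finds old load old old a old load L => old load old old finds old load old old a old load old old   [L -> old old]

S => X finds L => old load L finds L => old load old old finds L => old load old old finds X a X => old load old old finds old load L a X => old load old old finds old load old old a X => old load old old finds old load old old a old load L => old load old old finds old load old old a old load old old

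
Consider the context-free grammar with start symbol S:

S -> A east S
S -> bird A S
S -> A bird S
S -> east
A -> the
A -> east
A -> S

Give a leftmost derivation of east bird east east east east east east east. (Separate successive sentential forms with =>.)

S => A bird S => S bird S => east bird S => east bird A east S => east bird S east S => east bird A east S east S => east bird S east S east S => east bird east east S east S => east bird east east A east S east S => east bird east east east east S east S => east bird east east east east east east S => east bird east east east east east east east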